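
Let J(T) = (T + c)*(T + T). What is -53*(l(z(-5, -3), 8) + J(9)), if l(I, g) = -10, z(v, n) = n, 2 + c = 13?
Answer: -18550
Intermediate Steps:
c = 11 (c = -2 + 13 = 11)
J(T) = 2*T*(11 + T) (J(T) = (T + 11)*(T + T) = (11 + T)*(2*T) = 2*T*(11 + T))
-53*(l(z(-5, -3), 8) + J(9)) = -53*(-10 + 2*9*(11 + 9)) = -53*(-10 + 2*9*20) = -53*(-10 + 360) = -53*350 = -18550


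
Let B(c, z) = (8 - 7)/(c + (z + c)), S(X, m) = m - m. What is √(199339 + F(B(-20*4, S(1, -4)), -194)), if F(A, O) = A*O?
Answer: 3*√8859565/20 ≈ 446.48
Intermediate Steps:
S(X, m) = 0
B(c, z) = 1/(z + 2*c) (B(c, z) = 1/(c + (c + z)) = 1/(z + 2*c))
√(199339 + F(B(-20*4, S(1, -4)), -194)) = √(199339 - 194/(0 + 2*(-20*4))) = √(199339 - 194/(0 + 2*(-80))) = √(199339 - 194/(0 - 160)) = √(199339 - 194/(-160)) = √(199339 - 1/160*(-194)) = √(199339 + 97/80) = √(15947217/80) = 3*√8859565/20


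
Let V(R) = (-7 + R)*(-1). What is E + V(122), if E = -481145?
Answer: -481260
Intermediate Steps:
V(R) = 7 - R
E + V(122) = -481145 + (7 - 1*122) = -481145 + (7 - 122) = -481145 - 115 = -481260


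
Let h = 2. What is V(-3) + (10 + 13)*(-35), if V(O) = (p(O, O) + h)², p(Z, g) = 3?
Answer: -780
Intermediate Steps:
V(O) = 25 (V(O) = (3 + 2)² = 5² = 25)
V(-3) + (10 + 13)*(-35) = 25 + (10 + 13)*(-35) = 25 + 23*(-35) = 25 - 805 = -780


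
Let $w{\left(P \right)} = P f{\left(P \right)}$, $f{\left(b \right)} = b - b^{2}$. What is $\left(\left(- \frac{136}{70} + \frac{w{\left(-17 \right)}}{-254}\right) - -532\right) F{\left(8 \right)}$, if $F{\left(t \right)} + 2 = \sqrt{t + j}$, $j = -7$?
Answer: $- \frac{2265069}{4445} \approx -509.58$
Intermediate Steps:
$F{\left(t \right)} = -2 + \sqrt{-7 + t}$ ($F{\left(t \right)} = -2 + \sqrt{t - 7} = -2 + \sqrt{-7 + t}$)
$w{\left(P \right)} = P^{2} \left(1 - P\right)$ ($w{\left(P \right)} = P P \left(1 - P\right) = P^{2} \left(1 - P\right)$)
$\left(\left(- \frac{136}{70} + \frac{w{\left(-17 \right)}}{-254}\right) - -532\right) F{\left(8 \right)} = \left(\left(- \frac{136}{70} + \frac{\left(-17\right)^{2} \left(1 - -17\right)}{-254}\right) - -532\right) \left(-2 + \sqrt{-7 + 8}\right) = \left(\left(\left(-136\right) \frac{1}{70} + 289 \left(1 + 17\right) \left(- \frac{1}{254}\right)\right) + 532\right) \left(-2 + \sqrt{1}\right) = \left(\left(- \frac{68}{35} + 289 \cdot 18 \left(- \frac{1}{254}\right)\right) + 532\right) \left(-2 + 1\right) = \left(\left(- \frac{68}{35} + 5202 \left(- \frac{1}{254}\right)\right) + 532\right) \left(-1\right) = \left(\left(- \frac{68}{35} - \frac{2601}{127}\right) + 532\right) \left(-1\right) = \left(- \frac{99671}{4445} + 532\right) \left(-1\right) = \frac{2265069}{4445} \left(-1\right) = - \frac{2265069}{4445}$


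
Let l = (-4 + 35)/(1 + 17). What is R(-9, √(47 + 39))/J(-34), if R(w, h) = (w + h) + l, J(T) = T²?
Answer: -131/20808 + √86/1156 ≈ 0.0017265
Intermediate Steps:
l = 31/18 ≈ 1.7222
R(w, h) = 31/18 + h + w (R(w, h) = (w + h) + 31/18 = (h + w) + 31/18 = 31/18 + h + w)
R(-9, √(47 + 39))/J(-34) = (31/18 + √(47 + 39) - 9)/((-34)²) = (31/18 + √86 - 9)/1156 = (-131/18 + √86)*(1/1156) = -131/20808 + √86/1156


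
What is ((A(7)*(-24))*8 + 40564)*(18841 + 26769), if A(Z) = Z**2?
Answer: 1421025160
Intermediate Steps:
((A(7)*(-24))*8 + 40564)*(18841 + 26769) = ((7**2*(-24))*8 + 40564)*(18841 + 26769) = ((49*(-24))*8 + 40564)*45610 = (-1176*8 + 40564)*45610 = (-9408 + 40564)*45610 = 31156*45610 = 1421025160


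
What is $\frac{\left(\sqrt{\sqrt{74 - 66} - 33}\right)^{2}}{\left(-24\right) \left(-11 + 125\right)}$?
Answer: $\frac{11}{912} - \frac{\sqrt{2}}{1368} \approx 0.011028$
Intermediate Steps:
$\frac{\left(\sqrt{\sqrt{74 - 66} - 33}\right)^{2}}{\left(-24\right) \left(-11 + 125\right)} = \frac{\left(\sqrt{\sqrt{8} - 33}\right)^{2}}{\left(-24\right) 114} = \frac{\left(\sqrt{2 \sqrt{2} - 33}\right)^{2}}{-2736} = \left(\sqrt{-33 + 2 \sqrt{2}}\right)^{2} \left(- \frac{1}{2736}\right) = \left(-33 + 2 \sqrt{2}\right) \left(- \frac{1}{2736}\right) = \frac{11}{912} - \frac{\sqrt{2}}{1368}$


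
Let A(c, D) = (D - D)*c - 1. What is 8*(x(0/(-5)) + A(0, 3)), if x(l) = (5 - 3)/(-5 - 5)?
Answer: -48/5 ≈ -9.6000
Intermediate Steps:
A(c, D) = -1 (A(c, D) = 0*c - 1 = 0 - 1 = -1)
x(l) = -⅕ (x(l) = 2/(-10) = 2*(-⅒) = -⅕)
8*(x(0/(-5)) + A(0, 3)) = 8*(-⅕ - 1) = 8*(-6/5) = -48/5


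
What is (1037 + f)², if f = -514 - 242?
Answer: 78961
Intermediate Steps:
f = -756
(1037 + f)² = (1037 - 756)² = 281² = 78961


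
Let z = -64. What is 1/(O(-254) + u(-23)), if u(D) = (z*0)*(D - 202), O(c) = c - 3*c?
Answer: 1/508 ≈ 0.0019685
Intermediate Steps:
O(c) = -2*c
u(D) = 0 (u(D) = (-64*0)*(D - 202) = 0*(-202 + D) = 0)
1/(O(-254) + u(-23)) = 1/(-2*(-254) + 0) = 1/(508 + 0) = 1/508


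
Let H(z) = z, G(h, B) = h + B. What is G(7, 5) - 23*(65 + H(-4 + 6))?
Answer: -1529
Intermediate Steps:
G(h, B) = B + h
G(7, 5) - 23*(65 + H(-4 + 6)) = (5 + 7) - 23*(65 + (-4 + 6)) = 12 - 23*(65 + 2) = 12 - 23*67 = 12 - 1541 = -1529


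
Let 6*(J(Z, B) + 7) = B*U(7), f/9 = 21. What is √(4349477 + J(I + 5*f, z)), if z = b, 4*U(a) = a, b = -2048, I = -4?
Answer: √39139854/3 ≈ 2085.4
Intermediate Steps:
f = 189 (f = 9*21 = 189)
U(a) = a/4
z = -2048
J(Z, B) = -7 + 7*B/24 (J(Z, B) = -7 + (B*((¼)*7))/6 = -7 + (B*(7/4))/6 = -7 + (7*B/4)/6 = -7 + 7*B/24)
√(4349477 + J(I + 5*f, z)) = √(4349477 + (-7 + (7/24)*(-2048))) = √(4349477 + (-7 - 1792/3)) = √(4349477 - 1813/3) = √(13046618/3) = √39139854/3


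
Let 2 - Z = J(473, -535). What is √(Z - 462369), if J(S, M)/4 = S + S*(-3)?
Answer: I*√458583 ≈ 677.19*I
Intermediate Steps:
J(S, M) = -8*S (J(S, M) = 4*(S + S*(-3)) = 4*(S - 3*S) = 4*(-2*S) = -8*S)
Z = 3786 (Z = 2 - (-8)*473 = 2 - 1*(-3784) = 2 + 3784 = 3786)
√(Z - 462369) = √(3786 - 462369) = √(-458583) = I*√458583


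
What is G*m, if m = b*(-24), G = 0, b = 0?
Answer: 0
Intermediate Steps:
m = 0 (m = 0*(-24) = 0)
G*m = 0*0 = 0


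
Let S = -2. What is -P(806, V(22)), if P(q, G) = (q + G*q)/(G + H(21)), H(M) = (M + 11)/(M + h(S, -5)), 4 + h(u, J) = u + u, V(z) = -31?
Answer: -314340/371 ≈ -847.28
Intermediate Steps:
h(u, J) = -4 + 2*u (h(u, J) = -4 + (u + u) = -4 + 2*u)
H(M) = (11 + M)/(-8 + M) (H(M) = (M + 11)/(M + (-4 + 2*(-2))) = (11 + M)/(M + (-4 - 4)) = (11 + M)/(M - 8) = (11 + M)/(-8 + M))
P(q, G) = (q + G*q)/(32/13 + G) (P(q, G) = (q + G*q)/(G + (11 + 21)/(-8 + 21)) = (q + G*q)/(G + 32/13) = (q + G*q)/(32/13 + G))
-P(806, V(22)) = -13*806*(1 - 31)/(32 + 13*(-31)) = -13*806*(-30)/(32 - 403) = -13*806*(-30)/(-371) = -13*806*(-1)*(-30)/371 = -1*314340/371 = -314340/371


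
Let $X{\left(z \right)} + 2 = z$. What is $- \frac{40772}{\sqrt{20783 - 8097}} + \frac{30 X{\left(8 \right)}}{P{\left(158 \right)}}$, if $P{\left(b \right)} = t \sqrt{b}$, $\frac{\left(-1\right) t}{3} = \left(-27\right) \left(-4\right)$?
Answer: $- \frac{20386 \sqrt{12686}}{6343} - \frac{5 \sqrt{158}}{1422} \approx -362.04$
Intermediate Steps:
$t = -324$ ($t = - 3 \left(\left(-27\right) \left(-4\right)\right) = \left(-3\right) 108 = -324$)
$X{\left(z \right)} = -2 + z$
$P{\left(b \right)} = - 324 \sqrt{b}$
$- \frac{40772}{\sqrt{20783 - 8097}} + \frac{30 X{\left(8 \right)}}{P{\left(158 \right)}} = - \frac{40772}{\sqrt{20783 - 8097}} + \frac{30 \left(-2 + 8\right)}{\left(-324\right) \sqrt{158}} = - \frac{40772}{\sqrt{12686}} + 30 \cdot 6 \left(- \frac{\sqrt{158}}{51192}\right) = - 40772 \frac{\sqrt{12686}}{12686} + 180 \left(- \frac{\sqrt{158}}{51192}\right) = - \frac{20386 \sqrt{12686}}{6343} - \frac{5 \sqrt{158}}{1422}$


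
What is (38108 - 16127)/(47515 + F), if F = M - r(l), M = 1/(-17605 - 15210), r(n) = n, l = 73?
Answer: 721306515/1556809229 ≈ 0.46332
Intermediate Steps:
M = -1/32815 (M = 1/(-32815) = -1/32815 ≈ -3.0474e-5)
F = -2395496/32815 (F = -1/32815 - 1*73 = -1/32815 - 73 = -2395496/32815 ≈ -73.000)
(38108 - 16127)/(47515 + F) = (38108 - 16127)/(47515 - 2395496/32815) = 21981/(1556809229/32815) = 21981*(32815/1556809229) = 721306515/1556809229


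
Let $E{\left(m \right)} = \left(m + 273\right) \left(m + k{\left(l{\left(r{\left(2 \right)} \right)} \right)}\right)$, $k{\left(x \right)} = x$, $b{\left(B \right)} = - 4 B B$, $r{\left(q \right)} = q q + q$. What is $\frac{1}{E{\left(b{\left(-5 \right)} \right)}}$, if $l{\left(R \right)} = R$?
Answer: $- \frac{1}{16262} \approx -6.1493 \cdot 10^{-5}$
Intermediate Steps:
$r{\left(q \right)} = q + q^{2}$ ($r{\left(q \right)} = q^{2} + q = q + q^{2}$)
$b{\left(B \right)} = - 4 B^{2}$
$E{\left(m \right)} = \left(6 + m\right) \left(273 + m\right)$ ($E{\left(m \right)} = \left(m + 273\right) \left(m + 2 \left(1 + 2\right)\right) = \left(273 + m\right) \left(m + 2 \cdot 3\right) = \left(273 + m\right) \left(m + 6\right) = \left(273 + m\right) \left(6 + m\right) = \left(6 + m\right) \left(273 + m\right)$)
$\frac{1}{E{\left(b{\left(-5 \right)} \right)}} = \frac{1}{1638 + \left(- 4 \left(-5\right)^{2}\right)^{2} + 279 \left(- 4 \left(-5\right)^{2}\right)} = \frac{1}{1638 + \left(\left(-4\right) 25\right)^{2} + 279 \left(\left(-4\right) 25\right)} = \frac{1}{1638 + \left(-100\right)^{2} + 279 \left(-100\right)} = \frac{1}{1638 + 10000 - 27900} = \frac{1}{-16262} = - \frac{1}{16262}$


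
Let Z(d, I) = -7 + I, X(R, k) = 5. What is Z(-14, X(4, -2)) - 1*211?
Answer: -213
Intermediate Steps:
Z(-14, X(4, -2)) - 1*211 = (-7 + 5) - 1*211 = -2 - 211 = -213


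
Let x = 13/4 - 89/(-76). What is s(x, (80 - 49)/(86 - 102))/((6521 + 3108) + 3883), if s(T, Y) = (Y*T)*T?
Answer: -4557/1625944 ≈ -0.0028027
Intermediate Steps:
x = 84/19 (x = 13*(¼) - 89*(-1/76) = 13/4 + 89/76 = 84/19 ≈ 4.4211)
s(T, Y) = Y*T² (s(T, Y) = (T*Y)*T = Y*T²)
s(x, (80 - 49)/(86 - 102))/((6521 + 3108) + 3883) = (((80 - 49)/(86 - 102))*(84/19)²)/((6521 + 3108) + 3883) = ((31/(-16))*(7056/361))/(9629 + 3883) = ((31*(-1/16))*(7056/361))/13512 = -31/16*7056/361*(1/13512) = -13671/361*1/13512 = -4557/1625944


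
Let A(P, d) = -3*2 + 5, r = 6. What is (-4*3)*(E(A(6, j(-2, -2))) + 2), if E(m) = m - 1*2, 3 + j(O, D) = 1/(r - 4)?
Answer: 12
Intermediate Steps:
j(O, D) = -5/2 (j(O, D) = -3 + 1/(6 - 4) = -3 + 1/2 = -3 + ½ = -5/2)
A(P, d) = -1 (A(P, d) = -6 + 5 = -1)
E(m) = -2 + m (E(m) = m - 2 = -2 + m)
(-4*3)*(E(A(6, j(-2, -2))) + 2) = (-4*3)*((-2 - 1) + 2) = -12*(-3 + 2) = -12*(-1) = 12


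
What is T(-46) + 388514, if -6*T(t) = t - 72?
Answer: 1165601/3 ≈ 3.8853e+5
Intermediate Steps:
T(t) = 12 - t/6 (T(t) = -(t - 72)/6 = -(-72 + t)/6 = 12 - t/6)
T(-46) + 388514 = (12 - ⅙*(-46)) + 388514 = (12 + 23/3) + 388514 = 59/3 + 388514 = 1165601/3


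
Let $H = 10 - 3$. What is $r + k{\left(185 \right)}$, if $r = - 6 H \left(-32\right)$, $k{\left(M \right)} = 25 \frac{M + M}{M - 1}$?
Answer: $\frac{128273}{92} \approx 1394.3$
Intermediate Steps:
$H = 7$ ($H = 10 - 3 = 7$)
$k{\left(M \right)} = \frac{50 M}{-1 + M}$ ($k{\left(M \right)} = 25 \frac{2 M}{-1 + M} = \frac{50 M}{-1 + M}$)
$r = 1344$ ($r = \left(-6\right) 7 \left(-32\right) = \left(-42\right) \left(-32\right) = 1344$)
$r + k{\left(185 \right)} = 1344 + 50 \cdot 185 \frac{1}{-1 + 185} = 1344 + 50 \cdot 185 \cdot \frac{1}{184} = 1344 + \frac{4625}{92} = \frac{128273}{92}$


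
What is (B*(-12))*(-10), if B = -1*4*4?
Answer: -1920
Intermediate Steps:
B = -16 (B = -4*4 = -16)
(B*(-12))*(-10) = -16*(-12)*(-10) = 192*(-10) = -1920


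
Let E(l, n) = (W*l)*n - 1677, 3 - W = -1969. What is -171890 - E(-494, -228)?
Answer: -222280517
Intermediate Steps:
W = 1972 (W = 3 - 1*(-1969) = 3 + 1969 = 1972)
E(l, n) = -1677 + 1972*l*n (E(l, n) = (1972*l)*n - 1677 = 1972*l*n - 1677 = -1677 + 1972*l*n)
-171890 - E(-494, -228) = -171890 - (-1677 + 1972*(-494)*(-228)) = -171890 - (-1677 + 222110304) = -171890 - 1*222108627 = -171890 - 222108627 = -222280517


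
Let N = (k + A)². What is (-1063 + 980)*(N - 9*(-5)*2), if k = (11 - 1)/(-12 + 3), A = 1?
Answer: -605153/81 ≈ -7471.0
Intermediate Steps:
k = -10/9 (k = 10/(-9) = 10*(-⅑) = -10/9 ≈ -1.1111)
N = 1/81 (N = (-10/9 + 1)² = (-⅑)² = 1/81 ≈ 0.012346)
(-1063 + 980)*(N - 9*(-5)*2) = (-1063 + 980)*(1/81 - 9*(-5)*2) = -83*(1/81 + 45*2) = -83*(1/81 + 90) = -83*7291/81 = -605153/81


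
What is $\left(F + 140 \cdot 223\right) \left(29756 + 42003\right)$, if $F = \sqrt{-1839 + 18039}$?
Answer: $2240315980 + 6458310 \sqrt{2} \approx 2.2494 \cdot 10^{9}$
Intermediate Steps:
$F = 90 \sqrt{2}$ ($F = \sqrt{16200} = 90 \sqrt{2} \approx 127.28$)
$\left(F + 140 \cdot 223\right) \left(29756 + 42003\right) = \left(90 \sqrt{2} + 140 \cdot 223\right) \left(29756 + 42003\right) = \left(90 \sqrt{2} + 31220\right) 71759 = \left(31220 + 90 \sqrt{2}\right) 71759 = 2240315980 + 6458310 \sqrt{2}$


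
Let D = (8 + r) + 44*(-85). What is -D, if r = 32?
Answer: 3700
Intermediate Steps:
D = -3700 (D = (8 + 32) + 44*(-85) = 40 - 3740 = -3700)
-D = -1*(-3700) = 3700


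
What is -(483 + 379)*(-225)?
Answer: 193950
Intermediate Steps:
-(483 + 379)*(-225) = -862*(-225) = -1*(-193950) = 193950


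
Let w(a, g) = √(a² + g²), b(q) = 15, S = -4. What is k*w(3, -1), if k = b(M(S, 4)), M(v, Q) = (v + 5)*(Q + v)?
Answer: 15*√10 ≈ 47.434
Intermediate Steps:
M(v, Q) = (5 + v)*(Q + v)
k = 15
k*w(3, -1) = 15*√(3² + (-1)²) = 15*√(9 + 1) = 15*√10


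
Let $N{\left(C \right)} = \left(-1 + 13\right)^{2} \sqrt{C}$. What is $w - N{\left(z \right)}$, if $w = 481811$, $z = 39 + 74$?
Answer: $481811 - 144 \sqrt{113} \approx 4.8028 \cdot 10^{5}$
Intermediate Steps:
$z = 113$
$N{\left(C \right)} = 144 \sqrt{C}$ ($N{\left(C \right)} = 12^{2} \sqrt{C} = 144 \sqrt{C}$)
$w - N{\left(z \right)} = 481811 - 144 \sqrt{113}$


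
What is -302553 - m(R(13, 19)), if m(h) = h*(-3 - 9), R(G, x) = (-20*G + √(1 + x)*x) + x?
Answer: -305445 + 456*√5 ≈ -3.0443e+5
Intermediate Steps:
R(G, x) = x - 20*G + x*√(1 + x) (R(G, x) = (-20*G + x*√(1 + x)) + x = x - 20*G + x*√(1 + x))
m(h) = -12*h (m(h) = h*(-12) = -12*h)
-302553 - m(R(13, 19)) = -302553 - (-12)*(19 - 20*13 + 19*√(1 + 19)) = -302553 - (-12)*(19 - 260 + 19*√20) = -302553 - (-12)*(19 - 260 + 19*(2*√5)) = -302553 - (-12)*(19 - 260 + 38*√5) = -302553 - (-12)*(-241 + 38*√5) = -302553 - (2892 - 456*√5) = -302553 + (-2892 + 456*√5) = -305445 + 456*√5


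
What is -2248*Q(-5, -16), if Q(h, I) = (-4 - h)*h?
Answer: 11240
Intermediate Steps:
Q(h, I) = h*(-4 - h)
-2248*Q(-5, -16) = -(-2248)*(-5)*(4 - 5) = -(-2248)*(-5)*(-1) = -2248*(-5) = 11240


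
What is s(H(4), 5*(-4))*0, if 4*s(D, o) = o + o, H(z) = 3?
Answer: 0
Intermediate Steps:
s(D, o) = o/2 (s(D, o) = (o + o)/4 = (2*o)/4 = o/2)
s(H(4), 5*(-4))*0 = ((5*(-4))/2)*0 = ((½)*(-20))*0 = -10*0 = 0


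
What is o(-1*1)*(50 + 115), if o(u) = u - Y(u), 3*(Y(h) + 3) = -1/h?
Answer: 275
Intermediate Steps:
Y(h) = -3 - 1/(3*h) (Y(h) = -3 + (-1/h)/3 = -3 - 1/(3*h))
o(u) = 3 + u + 1/(3*u) (o(u) = u - (-3 - 1/(3*u)) = u + (3 + 1/(3*u)) = 3 + u + 1/(3*u))
o(-1*1)*(50 + 115) = (3 - 1*1 + 1/(3*((-1*1))))*(50 + 115) = (3 - 1 + (1/3)/(-1))*165 = (3 - 1 + (1/3)*(-1))*165 = (3 - 1 - 1/3)*165 = (5/3)*165 = 275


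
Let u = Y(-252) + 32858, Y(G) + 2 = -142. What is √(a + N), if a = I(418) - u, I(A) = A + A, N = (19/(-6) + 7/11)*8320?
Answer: I*√57640902/33 ≈ 230.07*I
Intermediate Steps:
Y(G) = -144 (Y(G) = -2 - 142 = -144)
N = -694720/33 (N = (19*(-⅙) + 7*(1/11))*8320 = (-19/6 + 7/11)*8320 = -167/66*8320 = -694720/33 ≈ -21052.)
u = 32714 (u = -144 + 32858 = 32714)
I(A) = 2*A
a = -31878 (a = 2*418 - 1*32714 = 836 - 32714 = -31878)
√(a + N) = √(-31878 - 694720/33) = √(-1746694/33) = I*√57640902/33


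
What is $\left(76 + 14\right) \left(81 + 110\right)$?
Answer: $17190$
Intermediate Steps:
$\left(76 + 14\right) \left(81 + 110\right) = 90 \cdot 191 = 17190$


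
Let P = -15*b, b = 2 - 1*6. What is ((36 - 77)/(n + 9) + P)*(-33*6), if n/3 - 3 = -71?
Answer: -774906/65 ≈ -11922.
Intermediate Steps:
n = -204 (n = 9 + 3*(-71) = 9 - 213 = -204)
b = -4 (b = 2 - 6 = -4)
P = 60 (P = -15*(-4) = 60)
((36 - 77)/(n + 9) + P)*(-33*6) = ((36 - 77)/(-204 + 9) + 60)*(-33*6) = (-41/(-195) + 60)*(-198) = (-41*(-1/195) + 60)*(-198) = (41/195 + 60)*(-198) = (11741/195)*(-198) = -774906/65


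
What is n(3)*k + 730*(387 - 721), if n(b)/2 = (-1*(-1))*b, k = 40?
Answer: -243580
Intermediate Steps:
n(b) = 2*b (n(b) = 2*((-1*(-1))*b) = 2*(1*b) = 2*b)
n(3)*k + 730*(387 - 721) = (2*3)*40 + 730*(387 - 721) = 6*40 + 730*(-334) = 240 - 243820 = -243580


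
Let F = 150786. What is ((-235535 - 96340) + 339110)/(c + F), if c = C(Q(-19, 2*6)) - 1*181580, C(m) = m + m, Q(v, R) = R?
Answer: -1447/6154 ≈ -0.23513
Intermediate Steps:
C(m) = 2*m
c = -181556 (c = 2*(2*6) - 1*181580 = 2*12 - 181580 = 24 - 181580 = -181556)
((-235535 - 96340) + 339110)/(c + F) = ((-235535 - 96340) + 339110)/(-181556 + 150786) = (-331875 + 339110)/(-30770) = 7235*(-1/30770) = -1447/6154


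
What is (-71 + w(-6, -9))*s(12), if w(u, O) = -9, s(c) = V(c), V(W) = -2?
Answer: 160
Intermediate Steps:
s(c) = -2
(-71 + w(-6, -9))*s(12) = (-71 - 9)*(-2) = -80*(-2) = 160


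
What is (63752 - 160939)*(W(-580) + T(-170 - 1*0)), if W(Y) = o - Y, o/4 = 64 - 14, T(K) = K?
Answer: -59284070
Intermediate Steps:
o = 200 (o = 4*(64 - 14) = 4*50 = 200)
W(Y) = 200 - Y
(63752 - 160939)*(W(-580) + T(-170 - 1*0)) = (63752 - 160939)*((200 - 1*(-580)) + (-170 - 1*0)) = -97187*((200 + 580) + (-170 + 0)) = -97187*(780 - 170) = -97187*610 = -59284070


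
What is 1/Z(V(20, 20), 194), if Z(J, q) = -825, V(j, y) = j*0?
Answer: -1/825 ≈ -0.0012121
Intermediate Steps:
V(j, y) = 0
1/Z(V(20, 20), 194) = 1/(-825) = -1/825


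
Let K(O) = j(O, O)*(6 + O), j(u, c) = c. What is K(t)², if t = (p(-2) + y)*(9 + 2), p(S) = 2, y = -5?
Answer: 793881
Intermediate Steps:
t = -33 (t = (2 - 5)*(9 + 2) = -3*11 = -33)
K(O) = O*(6 + O)
K(t)² = (-33*(6 - 33))² = (-33*(-27))² = 891² = 793881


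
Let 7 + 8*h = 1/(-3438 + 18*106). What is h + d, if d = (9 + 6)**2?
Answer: 2743289/12240 ≈ 224.13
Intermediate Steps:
d = 225 (d = 15**2 = 225)
h = -10711/12240 (h = -7/8 + 1/(8*(-3438 + 18*106)) = -7/8 + 1/(8*(-3438 + 1908)) = -7/8 + (1/8)/(-1530) = -7/8 + (1/8)*(-1/1530) = -7/8 - 1/12240 = -10711/12240 ≈ -0.87508)
h + d = -10711/12240 + 225 = 2743289/12240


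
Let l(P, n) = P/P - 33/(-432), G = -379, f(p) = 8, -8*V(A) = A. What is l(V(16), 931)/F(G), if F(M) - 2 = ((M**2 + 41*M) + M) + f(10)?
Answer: 155/18393552 ≈ 8.4269e-6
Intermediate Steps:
V(A) = -A/8
F(M) = 10 + M**2 + 42*M (F(M) = 2 + (((M**2 + 41*M) + M) + 8) = 2 + ((M**2 + 42*M) + 8) = 2 + (8 + M**2 + 42*M) = 10 + M**2 + 42*M)
l(P, n) = 155/144 (l(P, n) = 1 - 33*(-1/432) = 1 + 11/144 = 155/144)
l(V(16), 931)/F(G) = 155/(144*(10 + (-379)**2 + 42*(-379))) = 155/(144*(10 + 143641 - 15918)) = (155/144)/127733 = (155/144)*(1/127733) = 155/18393552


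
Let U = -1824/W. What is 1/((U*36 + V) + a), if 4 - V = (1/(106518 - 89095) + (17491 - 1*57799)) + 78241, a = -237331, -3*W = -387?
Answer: -749189/206603118807 ≈ -3.6262e-6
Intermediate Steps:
W = 129 (W = -⅓*(-387) = 129)
U = -608/43 (U = -1824/129 = -1824*1/129 = -608/43 ≈ -14.140)
V = -660836968/17423 (V = 4 - ((1/(106518 - 89095) + (17491 - 1*57799)) + 78241) = 4 - ((1/17423 + (17491 - 57799)) + 78241) = 4 - ((1/17423 - 40308) + 78241) = 4 - (-702286283/17423 + 78241) = 4 - 1*660906660/17423 = 4 - 660906660/17423 = -660836968/17423 ≈ -37929.)
1/((U*36 + V) + a) = 1/((-608/43*36 - 660836968/17423) - 237331) = 1/((-21888/43 - 660836968/17423) - 237331) = 1/(-28797344248/749189 - 237331) = 1/(-206603118807/749189) = -749189/206603118807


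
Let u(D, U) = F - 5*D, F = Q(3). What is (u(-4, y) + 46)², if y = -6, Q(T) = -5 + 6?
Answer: 4489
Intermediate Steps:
Q(T) = 1
F = 1
u(D, U) = 1 - 5*D
(u(-4, y) + 46)² = ((1 - 5*(-4)) + 46)² = ((1 + 20) + 46)² = (21 + 46)² = 67² = 4489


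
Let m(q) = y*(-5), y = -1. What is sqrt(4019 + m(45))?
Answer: 2*sqrt(1006) ≈ 63.435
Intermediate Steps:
m(q) = 5 (m(q) = -1*(-5) = 5)
sqrt(4019 + m(45)) = sqrt(4019 + 5) = sqrt(4024) = 2*sqrt(1006)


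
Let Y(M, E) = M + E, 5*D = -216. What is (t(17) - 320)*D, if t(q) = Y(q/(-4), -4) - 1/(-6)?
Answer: 70866/5 ≈ 14173.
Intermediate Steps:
D = -216/5 (D = (1/5)*(-216) = -216/5 ≈ -43.200)
Y(M, E) = E + M
t(q) = -23/6 - q/4 (t(q) = (-4 + q/(-4)) - 1/(-6) = (-4 + q*(-1/4)) - 1*(-1/6) = (-4 - q/4) + 1/6 = -23/6 - q/4)
(t(17) - 320)*D = ((-23/6 - 1/4*17) - 320)*(-216/5) = ((-23/6 - 17/4) - 320)*(-216/5) = (-97/12 - 320)*(-216/5) = -3937/12*(-216/5) = 70866/5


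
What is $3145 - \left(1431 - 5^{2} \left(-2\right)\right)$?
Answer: $1664$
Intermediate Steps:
$3145 - \left(1431 - 5^{2} \left(-2\right)\right) = 3145 + \left(\left(-1 + 25 \left(-2\right)\right) - 1430\right) = 3145 - 1481 = 1664$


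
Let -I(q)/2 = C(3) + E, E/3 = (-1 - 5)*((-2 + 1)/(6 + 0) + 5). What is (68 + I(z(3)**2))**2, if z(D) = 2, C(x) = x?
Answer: 55696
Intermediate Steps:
E = -87 (E = 3*((-1 - 5)*((-2 + 1)/(6 + 0) + 5)) = 3*(-6*(-1/6 + 5)) = 3*(-6*29/6) = 3*(-29) = -87)
I(q) = 168 (I(q) = -2*(3 - 87) = -2*(-84) = 168)
(68 + I(z(3)**2))**2 = (68 + 168)**2 = 236**2 = 55696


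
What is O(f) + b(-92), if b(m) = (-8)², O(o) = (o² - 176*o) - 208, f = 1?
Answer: -319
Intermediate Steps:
O(o) = -208 + o² - 176*o
b(m) = 64
O(f) + b(-92) = (-208 + 1² - 176*1) + 64 = (-208 + 1 - 176) + 64 = -383 + 64 = -319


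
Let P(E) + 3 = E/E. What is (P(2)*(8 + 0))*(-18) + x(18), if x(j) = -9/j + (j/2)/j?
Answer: 288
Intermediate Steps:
P(E) = -2 (P(E) = -3 + E/E = -3 + 1 = -2)
x(j) = 1/2 - 9/j (x(j) = -9/j + (j*(1/2))/j = -9/j + (j/2)/j = -9/j + 1/2 = 1/2 - 9/j)
(P(2)*(8 + 0))*(-18) + x(18) = -2*(8 + 0)*(-18) + (1/2)*(-18 + 18)/18 = -2*8*(-18) + (1/2)*(1/18)*0 = -16*(-18) + 0 = 288 + 0 = 288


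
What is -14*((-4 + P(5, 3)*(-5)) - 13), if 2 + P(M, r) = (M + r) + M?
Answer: 1008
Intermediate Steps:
P(M, r) = -2 + r + 2*M (P(M, r) = -2 + ((M + r) + M) = -2 + (r + 2*M) = -2 + r + 2*M)
-14*((-4 + P(5, 3)*(-5)) - 13) = -14*((-4 + (-2 + 3 + 2*5)*(-5)) - 13) = -14*((-4 + (-2 + 3 + 10)*(-5)) - 13) = -14*((-4 + 11*(-5)) - 13) = -14*((-4 - 55) - 13) = -14*(-59 - 13) = -14*(-72) = 1008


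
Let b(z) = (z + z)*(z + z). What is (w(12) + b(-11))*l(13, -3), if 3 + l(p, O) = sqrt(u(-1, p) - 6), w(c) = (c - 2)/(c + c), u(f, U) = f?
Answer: -5813/4 + 5813*I*sqrt(7)/12 ≈ -1453.3 + 1281.6*I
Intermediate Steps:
w(c) = (-2 + c)/(2*c) (w(c) = (-2 + c)/((2*c)) = (-2 + c)*(1/(2*c)) = (-2 + c)/(2*c))
l(p, O) = -3 + I*sqrt(7) (l(p, O) = -3 + sqrt(-1 - 6) = -3 + sqrt(-7) = -3 + I*sqrt(7))
b(z) = 4*z**2 (b(z) = (2*z)*(2*z) = 4*z**2)
(w(12) + b(-11))*l(13, -3) = ((1/2)*(-2 + 12)/12 + 4*(-11)**2)*(-3 + I*sqrt(7)) = ((1/2)*(1/12)*10 + 4*121)*(-3 + I*sqrt(7)) = (5/12 + 484)*(-3 + I*sqrt(7)) = 5813*(-3 + I*sqrt(7))/12 = -5813/4 + 5813*I*sqrt(7)/12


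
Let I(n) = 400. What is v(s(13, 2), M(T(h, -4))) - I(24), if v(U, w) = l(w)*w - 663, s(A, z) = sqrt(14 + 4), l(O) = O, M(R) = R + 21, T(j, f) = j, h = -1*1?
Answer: -663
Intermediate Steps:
h = -1
M(R) = 21 + R
s(A, z) = 3*sqrt(2) (s(A, z) = sqrt(18) = 3*sqrt(2))
v(U, w) = -663 + w**2 (v(U, w) = w*w - 663 = w**2 - 663 = -663 + w**2)
v(s(13, 2), M(T(h, -4))) - I(24) = (-663 + (21 - 1)**2) - 1*400 = (-663 + 20**2) - 400 = (-663 + 400) - 400 = -263 - 400 = -663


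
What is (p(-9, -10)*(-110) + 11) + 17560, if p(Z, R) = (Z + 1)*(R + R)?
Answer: -29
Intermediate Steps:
p(Z, R) = 2*R*(1 + Z) (p(Z, R) = (1 + Z)*(2*R) = 2*R*(1 + Z))
(p(-9, -10)*(-110) + 11) + 17560 = ((2*(-10)*(1 - 9))*(-110) + 11) + 17560 = ((2*(-10)*(-8))*(-110) + 11) + 17560 = (160*(-110) + 11) + 17560 = (-17600 + 11) + 17560 = -17589 + 17560 = -29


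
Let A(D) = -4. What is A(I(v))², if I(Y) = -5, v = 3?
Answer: 16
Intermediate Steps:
A(I(v))² = (-4)² = 16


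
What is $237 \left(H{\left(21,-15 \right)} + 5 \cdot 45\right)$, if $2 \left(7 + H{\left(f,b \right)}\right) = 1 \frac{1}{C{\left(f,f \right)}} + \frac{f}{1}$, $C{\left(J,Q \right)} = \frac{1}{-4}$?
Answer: $\frac{107361}{2} \approx 53681.0$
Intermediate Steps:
$C{\left(J,Q \right)} = - \frac{1}{4}$
$H{\left(f,b \right)} = -9 + \frac{f}{2}$ ($H{\left(f,b \right)} = -7 + \frac{1 \frac{1}{- \frac{1}{4}} + \frac{f}{1}}{2} = -7 + \frac{1 \left(-4\right) + f 1}{2} = -7 + \frac{-4 + f}{2} = -7 + \left(-2 + \frac{f}{2}\right) = -9 + \frac{f}{2}$)
$237 \left(H{\left(21,-15 \right)} + 5 \cdot 45\right) = 237 \left(\left(-9 + \frac{1}{2} \cdot 21\right) + 5 \cdot 45\right) = 237 \left(\left(-9 + \frac{21}{2}\right) + 225\right) = 237 \left(\frac{3}{2} + 225\right) = 237 \cdot \frac{453}{2} = \frac{107361}{2}$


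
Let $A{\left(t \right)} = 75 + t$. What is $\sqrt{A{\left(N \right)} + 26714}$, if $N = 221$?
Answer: $\sqrt{27010} \approx 164.35$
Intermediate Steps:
$\sqrt{A{\left(N \right)} + 26714} = \sqrt{\left(75 + 221\right) + 26714} = \sqrt{296 + 26714} = \sqrt{27010}$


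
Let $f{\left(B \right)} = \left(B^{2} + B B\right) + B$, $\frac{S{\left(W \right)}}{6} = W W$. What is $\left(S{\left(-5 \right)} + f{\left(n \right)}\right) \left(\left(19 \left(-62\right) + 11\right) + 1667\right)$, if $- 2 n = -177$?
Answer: $7951500$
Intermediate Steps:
$n = \frac{177}{2}$ ($n = \left(- \frac{1}{2}\right) \left(-177\right) = \frac{177}{2} \approx 88.5$)
$S{\left(W \right)} = 6 W^{2}$ ($S{\left(W \right)} = 6 W W = 6 W^{2}$)
$f{\left(B \right)} = B + 2 B^{2}$ ($f{\left(B \right)} = \left(B^{2} + B^{2}\right) + B = 2 B^{2} + B = B + 2 B^{2}$)
$\left(S{\left(-5 \right)} + f{\left(n \right)}\right) \left(\left(19 \left(-62\right) + 11\right) + 1667\right) = \left(6 \left(-5\right)^{2} + \frac{177 \left(1 + 2 \cdot \frac{177}{2}\right)}{2}\right) \left(\left(19 \left(-62\right) + 11\right) + 1667\right) = \left(6 \cdot 25 + \frac{177 \left(1 + 177\right)}{2}\right) \left(\left(-1178 + 11\right) + 1667\right) = \left(150 + \frac{177}{2} \cdot 178\right) \left(-1167 + 1667\right) = \left(150 + 15753\right) 500 = 15903 \cdot 500 = 7951500$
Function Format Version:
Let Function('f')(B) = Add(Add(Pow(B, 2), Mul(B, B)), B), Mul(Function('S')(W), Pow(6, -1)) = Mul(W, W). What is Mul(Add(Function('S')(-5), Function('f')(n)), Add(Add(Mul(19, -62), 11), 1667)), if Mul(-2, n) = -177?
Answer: 7951500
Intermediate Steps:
n = Rational(177, 2) (n = Mul(Rational(-1, 2), -177) = Rational(177, 2) ≈ 88.500)
Function('S')(W) = Mul(6, Pow(W, 2)) (Function('S')(W) = Mul(6, Mul(W, W)) = Mul(6, Pow(W, 2)))
Function('f')(B) = Add(B, Mul(2, Pow(B, 2))) (Function('f')(B) = Add(Add(Pow(B, 2), Pow(B, 2)), B) = Add(Mul(2, Pow(B, 2)), B) = Add(B, Mul(2, Pow(B, 2))))
Mul(Add(Function('S')(-5), Function('f')(n)), Add(Add(Mul(19, -62), 11), 1667)) = Mul(Add(Mul(6, Pow(-5, 2)), Mul(Rational(177, 2), Add(1, Mul(2, Rational(177, 2))))), Add(Add(Mul(19, -62), 11), 1667)) = Mul(Add(Mul(6, 25), Mul(Rational(177, 2), Add(1, 177))), Add(Add(-1178, 11), 1667)) = Mul(Add(150, Mul(Rational(177, 2), 178)), Add(-1167, 1667)) = Mul(Add(150, 15753), 500) = Mul(15903, 500) = 7951500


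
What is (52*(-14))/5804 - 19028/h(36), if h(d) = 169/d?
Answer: -993977366/245219 ≈ -4053.4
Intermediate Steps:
(52*(-14))/5804 - 19028/h(36) = (52*(-14))/5804 - 19028/(169/36) = -728*1/5804 - 19028/(169*(1/36)) = -182/1451 - 19028/169/36 = -182/1451 - 19028*36/169 = -182/1451 - 685008/169 = -993977366/245219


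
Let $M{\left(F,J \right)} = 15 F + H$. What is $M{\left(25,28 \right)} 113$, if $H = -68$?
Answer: $34691$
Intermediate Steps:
$M{\left(F,J \right)} = -68 + 15 F$ ($M{\left(F,J \right)} = 15 F - 68 = -68 + 15 F$)
$M{\left(25,28 \right)} 113 = \left(-68 + 15 \cdot 25\right) 113 = \left(-68 + 375\right) 113 = 307 \cdot 113 = 34691$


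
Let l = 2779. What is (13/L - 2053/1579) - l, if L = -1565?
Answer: -6870517637/2471135 ≈ -2780.3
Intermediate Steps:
(13/L - 2053/1579) - l = (13/(-1565) - 2053/1579) - 1*2779 = (13*(-1/1565) - 2053*1/1579) - 2779 = (-13/1565 - 2053/1579) - 2779 = -3233472/2471135 - 2779 = -6870517637/2471135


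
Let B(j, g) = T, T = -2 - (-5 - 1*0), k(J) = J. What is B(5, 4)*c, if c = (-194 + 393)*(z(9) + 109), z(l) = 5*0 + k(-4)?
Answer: 62685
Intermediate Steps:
z(l) = -4 (z(l) = 5*0 - 4 = 0 - 4 = -4)
T = 3 (T = -2 - (-5 + 0) = -2 - 1*(-5) = -2 + 5 = 3)
B(j, g) = 3
c = 20895 (c = (-194 + 393)*(-4 + 109) = 199*105 = 20895)
B(5, 4)*c = 3*20895 = 62685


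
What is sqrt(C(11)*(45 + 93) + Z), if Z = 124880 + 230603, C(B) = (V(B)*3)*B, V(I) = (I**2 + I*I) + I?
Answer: sqrt(1507645) ≈ 1227.9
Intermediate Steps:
V(I) = I + 2*I**2 (V(I) = (I**2 + I**2) + I = 2*I**2 + I = I + 2*I**2)
C(B) = 3*B**2*(1 + 2*B) (C(B) = ((B*(1 + 2*B))*3)*B = (3*B*(1 + 2*B))*B = 3*B**2*(1 + 2*B))
Z = 355483
sqrt(C(11)*(45 + 93) + Z) = sqrt((11**2*(3 + 6*11))*(45 + 93) + 355483) = sqrt((121*(3 + 66))*138 + 355483) = sqrt((121*69)*138 + 355483) = sqrt(8349*138 + 355483) = sqrt(1152162 + 355483) = sqrt(1507645)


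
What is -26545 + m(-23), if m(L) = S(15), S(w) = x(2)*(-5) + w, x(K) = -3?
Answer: -26515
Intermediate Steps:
S(w) = 15 + w (S(w) = -3*(-5) + w = 15 + w)
m(L) = 30 (m(L) = 15 + 15 = 30)
-26545 + m(-23) = -26545 + 30 = -26515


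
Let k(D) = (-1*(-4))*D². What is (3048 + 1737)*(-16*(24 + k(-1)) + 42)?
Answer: -1942710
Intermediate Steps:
k(D) = 4*D²
(3048 + 1737)*(-16*(24 + k(-1)) + 42) = (3048 + 1737)*(-16*(24 + 4*(-1)²) + 42) = 4785*(-16*(24 + 4*1) + 42) = 4785*(-16*(24 + 4) + 42) = 4785*(-16*28 + 42) = 4785*(-448 + 42) = 4785*(-406) = -1942710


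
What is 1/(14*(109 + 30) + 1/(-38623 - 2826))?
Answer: 41449/80659753 ≈ 0.00051387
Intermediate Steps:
1/(14*(109 + 30) + 1/(-38623 - 2826)) = 1/(14*139 + 1/(-41449)) = 1/(1946 - 1/41449) = 1/(80659753/41449) = 41449/80659753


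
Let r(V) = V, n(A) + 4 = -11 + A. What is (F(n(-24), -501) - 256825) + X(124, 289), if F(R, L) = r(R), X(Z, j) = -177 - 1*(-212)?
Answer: -256829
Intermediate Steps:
n(A) = -15 + A (n(A) = -4 + (-11 + A) = -15 + A)
X(Z, j) = 35 (X(Z, j) = -177 + 212 = 35)
F(R, L) = R
(F(n(-24), -501) - 256825) + X(124, 289) = ((-15 - 24) - 256825) + 35 = (-39 - 256825) + 35 = -256864 + 35 = -256829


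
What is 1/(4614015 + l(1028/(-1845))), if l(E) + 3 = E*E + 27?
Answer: 3404025/15706305163759 ≈ 2.1673e-7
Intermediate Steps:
l(E) = 24 + E² (l(E) = -3 + (E*E + 27) = -3 + (E² + 27) = -3 + (27 + E²) = 24 + E²)
1/(4614015 + l(1028/(-1845))) = 1/(4614015 + (24 + (1028/(-1845))²)) = 1/(4614015 + (24 + (1028*(-1/1845))²)) = 1/(4614015 + (24 + (-1028/1845)²)) = 1/(4614015 + (24 + 1056784/3404025)) = 1/(4614015 + 82753384/3404025) = 1/(15706305163759/3404025) = 3404025/15706305163759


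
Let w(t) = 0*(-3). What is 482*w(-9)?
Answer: 0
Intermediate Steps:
w(t) = 0
482*w(-9) = 482*0 = 0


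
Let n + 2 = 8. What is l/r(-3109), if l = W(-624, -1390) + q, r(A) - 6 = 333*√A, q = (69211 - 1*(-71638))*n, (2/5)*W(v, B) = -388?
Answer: 1688248/114917979 - 31232588*I*√3109/38305993 ≈ 0.014691 - 45.462*I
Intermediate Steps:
W(v, B) = -970 (W(v, B) = (5/2)*(-388) = -970)
n = 6 (n = -2 + 8 = 6)
q = 845094 (q = (69211 - 1*(-71638))*6 = (69211 + 71638)*6 = 140849*6 = 845094)
r(A) = 6 + 333*√A
l = 844124 (l = -970 + 845094 = 844124)
l/r(-3109) = 844124/(6 + 333*√(-3109)) = 844124/(6 + 333*(I*√3109)) = 844124/(6 + 333*I*√3109)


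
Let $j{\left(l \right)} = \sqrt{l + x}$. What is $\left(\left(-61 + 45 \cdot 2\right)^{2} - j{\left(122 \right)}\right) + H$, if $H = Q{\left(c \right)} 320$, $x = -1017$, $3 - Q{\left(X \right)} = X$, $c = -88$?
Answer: $29961 - i \sqrt{895} \approx 29961.0 - 29.917 i$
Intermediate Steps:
$Q{\left(X \right)} = 3 - X$
$H = 29120$ ($H = \left(3 - -88\right) 320 = \left(3 + 88\right) 320 = 91 \cdot 320 = 29120$)
$j{\left(l \right)} = \sqrt{-1017 + l}$ ($j{\left(l \right)} = \sqrt{l - 1017} = \sqrt{-1017 + l}$)
$\left(\left(-61 + 45 \cdot 2\right)^{2} - j{\left(122 \right)}\right) + H = \left(\left(-61 + 45 \cdot 2\right)^{2} - \sqrt{-1017 + 122}\right) + 29120 = \left(\left(-61 + 90\right)^{2} - \sqrt{-895}\right) + 29120 = \left(29^{2} - i \sqrt{895}\right) + 29120 = \left(841 - i \sqrt{895}\right) + 29120 = 29961 - i \sqrt{895}$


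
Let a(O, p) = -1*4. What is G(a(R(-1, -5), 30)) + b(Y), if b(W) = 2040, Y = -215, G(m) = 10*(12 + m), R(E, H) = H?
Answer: 2120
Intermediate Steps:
a(O, p) = -4
G(m) = 120 + 10*m
G(a(R(-1, -5), 30)) + b(Y) = (120 + 10*(-4)) + 2040 = (120 - 40) + 2040 = 80 + 2040 = 2120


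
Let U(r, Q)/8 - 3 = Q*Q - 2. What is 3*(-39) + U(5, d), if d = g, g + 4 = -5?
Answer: 539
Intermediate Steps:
g = -9 (g = -4 - 5 = -9)
d = -9
U(r, Q) = 8 + 8*Q**2 (U(r, Q) = 24 + 8*(Q*Q - 2) = 24 + 8*(Q**2 - 2) = 24 + 8*(-2 + Q**2) = 24 + (-16 + 8*Q**2) = 8 + 8*Q**2)
3*(-39) + U(5, d) = 3*(-39) + (8 + 8*(-9)**2) = -117 + (8 + 8*81) = -117 + (8 + 648) = -117 + 656 = 539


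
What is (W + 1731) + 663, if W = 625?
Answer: 3019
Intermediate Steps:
(W + 1731) + 663 = (625 + 1731) + 663 = 2356 + 663 = 3019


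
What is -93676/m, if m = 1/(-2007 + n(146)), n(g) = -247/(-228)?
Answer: 563718749/3 ≈ 1.8791e+8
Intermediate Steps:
n(g) = 13/12 (n(g) = -247*(-1/228) = 13/12)
m = -12/24071 (m = 1/(-2007 + 13/12) = 1/(-24071/12) = -12/24071 ≈ -0.00049852)
-93676/m = -93676/(-12/24071) = -93676*(-24071/12) = 563718749/3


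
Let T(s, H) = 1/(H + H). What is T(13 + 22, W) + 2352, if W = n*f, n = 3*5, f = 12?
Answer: 846721/360 ≈ 2352.0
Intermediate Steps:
n = 15
W = 180 (W = 15*12 = 180)
T(s, H) = 1/(2*H)
T(13 + 22, W) + 2352 = (½)/180 + 2352 = (½)*(1/180) + 2352 = 1/360 + 2352 = 846721/360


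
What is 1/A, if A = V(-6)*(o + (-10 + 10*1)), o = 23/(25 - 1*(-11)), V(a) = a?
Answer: -6/23 ≈ -0.26087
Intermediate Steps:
o = 23/36 (o = 23/(25 + 11) = 23/36 ≈ 0.63889)
A = -23/6 (A = -6*(23/36 + (-10 + 10*1)) = -6*(23/36 + (-10 + 10)) = -6*(23/36 + 0) = -6*23/36 = -23/6 ≈ -3.8333)
1/A = 1/(-23/6) = -6/23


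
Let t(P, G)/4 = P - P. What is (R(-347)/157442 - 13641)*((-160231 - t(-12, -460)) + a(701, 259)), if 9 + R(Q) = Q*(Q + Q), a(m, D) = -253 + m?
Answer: 343122090743679/157442 ≈ 2.1794e+9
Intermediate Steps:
t(P, G) = 0 (t(P, G) = 4*(P - P) = 4*0 = 0)
R(Q) = -9 + 2*Q**2 (R(Q) = -9 + Q*(Q + Q) = -9 + Q*(2*Q) = -9 + 2*Q**2)
(R(-347)/157442 - 13641)*((-160231 - t(-12, -460)) + a(701, 259)) = ((-9 + 2*(-347)**2)/157442 - 13641)*((-160231 - 1*0) + (-253 + 701)) = ((-9 + 2*120409)*(1/157442) - 13641)*((-160231 + 0) + 448) = ((-9 + 240818)*(1/157442) - 13641)*(-160231 + 448) = (240809*(1/157442) - 13641)*(-159783) = (240809/157442 - 13641)*(-159783) = -2147425513/157442*(-159783) = 343122090743679/157442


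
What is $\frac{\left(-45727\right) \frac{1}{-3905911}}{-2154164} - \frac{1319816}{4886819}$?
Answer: $- \frac{584468222744525583}{2164082234440372204} \approx -0.27008$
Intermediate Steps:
$\frac{\left(-45727\right) \frac{1}{-3905911}}{-2154164} - \frac{1319816}{4886819} = \left(-45727\right) \left(- \frac{1}{3905911}\right) \left(- \frac{1}{2154164}\right) - \frac{69464}{257201} = \frac{45727}{3905911} \left(- \frac{1}{2154164}\right) - \frac{69464}{257201} = - \frac{45727}{8413972863404} - \frac{69464}{257201} = - \frac{584468222744525583}{2164082234440372204}$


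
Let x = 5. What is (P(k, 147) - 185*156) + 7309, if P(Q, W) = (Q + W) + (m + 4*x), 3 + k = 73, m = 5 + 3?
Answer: -21306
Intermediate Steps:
m = 8
k = 70 (k = -3 + 73 = 70)
P(Q, W) = 28 + Q + W (P(Q, W) = (Q + W) + (8 + 4*5) = (Q + W) + (8 + 20) = (Q + W) + 28 = 28 + Q + W)
(P(k, 147) - 185*156) + 7309 = ((28 + 70 + 147) - 185*156) + 7309 = (245 - 28860) + 7309 = -28615 + 7309 = -21306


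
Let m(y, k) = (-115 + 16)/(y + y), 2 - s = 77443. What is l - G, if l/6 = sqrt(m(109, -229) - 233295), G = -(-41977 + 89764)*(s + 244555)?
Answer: 7985876718 + 3*I*sqrt(11087133162)/109 ≈ 7.9859e+9 + 2898.0*I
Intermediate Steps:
s = -77441 (s = 2 - 1*77443 = 2 - 77443 = -77441)
m(y, k) = -99/(2*y) (m(y, k) = -99*1/(2*y) = -99/(2*y))
G = -7985876718 (G = -(-41977 + 89764)*(-77441 + 244555) = -47787*167114 = -1*7985876718 = -7985876718)
l = 3*I*sqrt(11087133162)/109 (l = 6*sqrt(-99/2/109 - 233295) = 6*sqrt(-99/2*1/109 - 233295) = 6*sqrt(-99/218 - 233295) = 6*sqrt(-50858409/218) = 6*(I*sqrt(11087133162)/218) = 3*I*sqrt(11087133162)/109 ≈ 2898.0*I)
l - G = 3*I*sqrt(11087133162)/109 - 1*(-7985876718) = 3*I*sqrt(11087133162)/109 + 7985876718 = 7985876718 + 3*I*sqrt(11087133162)/109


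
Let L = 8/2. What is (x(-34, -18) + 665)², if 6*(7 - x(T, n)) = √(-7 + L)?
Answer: (4032 - I*√3)²/36 ≈ 4.5158e+5 - 387.98*I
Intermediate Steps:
L = 4 (L = 8*(½) = 4)
x(T, n) = 7 - I*√3/6 (x(T, n) = 7 - √(-7 + 4)/6 = 7 - I*√3/6)
(x(-34, -18) + 665)² = ((7 - I*√3/6) + 665)² = (672 - I*√3/6)²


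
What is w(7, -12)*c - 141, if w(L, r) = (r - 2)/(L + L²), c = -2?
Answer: -281/2 ≈ -140.50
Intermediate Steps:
w(L, r) = (-2 + r)/(L + L²)
w(7, -12)*c - 141 = ((-2 - 12)/(7*(1 + 7)))*(-2) - 141 = ((⅐)*(-14)/8)*(-2) - 141 = ((⅐)*(⅛)*(-14))*(-2) - 141 = -¼*(-2) - 141 = ½ - 141 = -281/2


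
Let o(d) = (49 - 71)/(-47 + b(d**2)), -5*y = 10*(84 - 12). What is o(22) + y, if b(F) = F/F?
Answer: -3301/23 ≈ -143.52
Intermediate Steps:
b(F) = 1
y = -144 (y = -2*(84 - 12) = -2*72 = -1/5*720 = -144)
o(d) = 11/23 (o(d) = (49 - 71)/(-47 + 1) = -22/(-46) = -22*(-1/46) = 11/23)
o(22) + y = 11/23 - 144 = -3301/23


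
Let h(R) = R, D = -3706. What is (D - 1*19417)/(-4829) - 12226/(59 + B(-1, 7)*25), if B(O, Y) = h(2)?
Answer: -56518947/526361 ≈ -107.38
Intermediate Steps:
B(O, Y) = 2
(D - 1*19417)/(-4829) - 12226/(59 + B(-1, 7)*25) = (-3706 - 1*19417)/(-4829) - 12226/(59 + 2*25) = (-3706 - 19417)*(-1/4829) - 12226/(59 + 50) = -23123*(-1/4829) - 12226/109 = 23123/4829 - 12226*1/109 = 23123/4829 - 12226/109 = -56518947/526361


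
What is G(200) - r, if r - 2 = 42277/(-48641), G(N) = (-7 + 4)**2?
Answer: 382764/48641 ≈ 7.8692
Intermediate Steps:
G(N) = 9 (G(N) = (-3)**2 = 9)
r = 55005/48641 (r = 2 + 42277/(-48641) = 2 + 42277*(-1/48641) = 2 - 42277/48641 = 55005/48641 ≈ 1.1308)
G(200) - r = 9 - 1*55005/48641 = 9 - 55005/48641 = 382764/48641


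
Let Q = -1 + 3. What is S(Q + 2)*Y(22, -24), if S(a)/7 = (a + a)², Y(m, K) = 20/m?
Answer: 4480/11 ≈ 407.27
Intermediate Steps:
Q = 2
S(a) = 28*a² (S(a) = 7*(a + a)² = 7*(2*a)² = 7*(4*a²) = 28*a²)
S(Q + 2)*Y(22, -24) = (28*(2 + 2)²)*(20/22) = (28*4²)*(20*(1/22)) = (28*16)*(10/11) = 448*(10/11) = 4480/11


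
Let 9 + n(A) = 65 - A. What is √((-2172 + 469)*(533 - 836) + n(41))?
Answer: 6*√14334 ≈ 718.35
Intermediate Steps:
n(A) = 56 - A (n(A) = -9 + (65 - A) = 56 - A)
√((-2172 + 469)*(533 - 836) + n(41)) = √((-2172 + 469)*(533 - 836) + (56 - 1*41)) = √(-1703*(-303) + (56 - 41)) = √(516009 + 15) = √516024 = 6*√14334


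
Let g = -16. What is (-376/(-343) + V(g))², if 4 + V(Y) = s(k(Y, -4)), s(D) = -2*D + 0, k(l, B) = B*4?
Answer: 99600400/117649 ≈ 846.59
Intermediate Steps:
k(l, B) = 4*B
s(D) = -2*D
V(Y) = 28 (V(Y) = -4 - 8*(-4) = -4 - 2*(-16) = -4 + 32 = 28)
(-376/(-343) + V(g))² = (-376/(-343) + 28)² = (-376*(-1/343) + 28)² = (376/343 + 28)² = (9980/343)² = 99600400/117649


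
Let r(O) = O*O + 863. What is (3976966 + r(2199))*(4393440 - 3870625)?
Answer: 4607793405450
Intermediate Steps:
r(O) = 863 + O² (r(O) = O² + 863 = 863 + O²)
(3976966 + r(2199))*(4393440 - 3870625) = (3976966 + (863 + 2199²))*(4393440 - 3870625) = (3976966 + (863 + 4835601))*522815 = (3976966 + 4836464)*522815 = 8813430*522815 = 4607793405450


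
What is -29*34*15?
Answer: -14790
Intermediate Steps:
-29*34*15 = -986*15 = -14790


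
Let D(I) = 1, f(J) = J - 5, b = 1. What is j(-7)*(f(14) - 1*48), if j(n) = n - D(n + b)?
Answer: 312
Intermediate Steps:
f(J) = -5 + J
j(n) = -1 + n (j(n) = n - 1*1 = n - 1 = -1 + n)
j(-7)*(f(14) - 1*48) = (-1 - 7)*((-5 + 14) - 1*48) = -8*(9 - 48) = -8*(-39) = 312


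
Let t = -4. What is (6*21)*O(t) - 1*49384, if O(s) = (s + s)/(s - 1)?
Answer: -245912/5 ≈ -49182.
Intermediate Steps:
O(s) = 2*s/(-1 + s) (O(s) = (2*s)/(-1 + s) = 2*s/(-1 + s))
(6*21)*O(t) - 1*49384 = (6*21)*(2*(-4)/(-1 - 4)) - 1*49384 = 126*(2*(-4)/(-5)) - 49384 = 126*(2*(-4)*(-1/5)) - 49384 = 126*(8/5) - 49384 = 1008/5 - 49384 = -245912/5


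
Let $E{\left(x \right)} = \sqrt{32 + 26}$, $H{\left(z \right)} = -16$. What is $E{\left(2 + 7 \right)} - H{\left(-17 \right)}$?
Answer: $16 + \sqrt{58} \approx 23.616$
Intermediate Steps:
$E{\left(x \right)} = \sqrt{58}$
$E{\left(2 + 7 \right)} - H{\left(-17 \right)} = \sqrt{58} - -16 = \sqrt{58} + 16 = 16 + \sqrt{58}$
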